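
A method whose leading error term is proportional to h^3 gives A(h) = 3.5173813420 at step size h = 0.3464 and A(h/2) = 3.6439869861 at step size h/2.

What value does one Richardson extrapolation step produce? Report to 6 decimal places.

Order 3 gives 2^r = 8 and 2^r − 1 = 7.
8*3.6439869861 − 3.5173813420 = 25.6345145468
(8*3.6439869861 − 3.5173813420)/(8 − 1) = 3.6620735067
Shift from A(h/2): +0.0180865206.

3.662074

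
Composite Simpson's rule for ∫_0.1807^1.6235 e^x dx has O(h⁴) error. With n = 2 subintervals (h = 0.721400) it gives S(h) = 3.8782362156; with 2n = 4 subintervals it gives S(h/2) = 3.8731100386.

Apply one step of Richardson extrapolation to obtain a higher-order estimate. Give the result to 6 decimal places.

r = 4, so 2^r = 16.
2^4·A(h/2) = 61.9697606176; minus A(h) gives 58.0915244020.
Divide by 2^4 − 1 = 15.
(16·3.8731100386 − 3.8782362156)/(16 − 1) = 3.8727682935
Correction |R − A(h/2)| = 3.417e-04; gap |A(h/2) − A(h)| = 5.126e-03.

3.872768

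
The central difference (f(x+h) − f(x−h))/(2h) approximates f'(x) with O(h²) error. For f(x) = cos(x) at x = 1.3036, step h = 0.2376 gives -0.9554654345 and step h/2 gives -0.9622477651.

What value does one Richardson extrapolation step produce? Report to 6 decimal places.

The method has order 2: 2^2 = 4.
4*(-0.9622477651) = -3.8489910604; subtract (-0.9554654345) → -2.8935256259
Denominator 4 − 1 = 3.
Result: -0.9645085420
Gap between inputs: 6.782e-03; correction applied: −0.0022607769.

-0.964509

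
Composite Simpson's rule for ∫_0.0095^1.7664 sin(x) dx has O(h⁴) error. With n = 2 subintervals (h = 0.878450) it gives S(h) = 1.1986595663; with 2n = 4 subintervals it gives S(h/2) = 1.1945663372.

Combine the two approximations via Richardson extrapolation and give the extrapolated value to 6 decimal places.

Error is O(h^4); halving h shrinks it by 2^4 = 16.
A(h/2) − A(h) = 1.1945663372 − 1.1986595663 = -0.0040932291
Divide by 2^4 − 1 = 15: (-0.0040932291)/15 = -0.0002728819
R = 1.1945663372 − 0.0002728819 = 1.1942934553
Gap between inputs: 4.093e-03; correction applied: −0.0002728819.

1.194293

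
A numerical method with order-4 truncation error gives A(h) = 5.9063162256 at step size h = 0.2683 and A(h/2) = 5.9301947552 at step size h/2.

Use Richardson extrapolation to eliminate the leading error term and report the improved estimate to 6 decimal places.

5.931787

Leading term ∝ h^4; use weight 16 = 2^4.
16*5.9301947552 − 5.9063162256 = 88.9767998576
(16*5.9301947552 − 5.9063162256)/(16 − 1) = 5.9317866572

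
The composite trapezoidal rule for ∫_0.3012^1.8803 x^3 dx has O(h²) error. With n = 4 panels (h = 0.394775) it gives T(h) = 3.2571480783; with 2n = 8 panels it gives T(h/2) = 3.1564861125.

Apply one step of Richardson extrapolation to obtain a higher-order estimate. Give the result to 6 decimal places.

3.122932

r = 2: numerator weight 4, denominator 3.
Numerator 4*A(h/2) − A(h) = 4*3.1564861125 − 3.2571480783 = 9.3687963717
Extrapolated: 9.3687963717 / 3 = 3.1229321239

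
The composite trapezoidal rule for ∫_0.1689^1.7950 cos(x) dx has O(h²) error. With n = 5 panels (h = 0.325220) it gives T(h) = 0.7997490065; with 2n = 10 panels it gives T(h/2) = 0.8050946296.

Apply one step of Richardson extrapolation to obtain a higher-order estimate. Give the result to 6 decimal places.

0.806877

r = 2, so 2^r = 4.
Weighted: 3.2203785184 − 0.7997490065 = 2.4206295119
(4·0.8050946296 − 0.7997490065)/(4 − 1) = 0.8068765040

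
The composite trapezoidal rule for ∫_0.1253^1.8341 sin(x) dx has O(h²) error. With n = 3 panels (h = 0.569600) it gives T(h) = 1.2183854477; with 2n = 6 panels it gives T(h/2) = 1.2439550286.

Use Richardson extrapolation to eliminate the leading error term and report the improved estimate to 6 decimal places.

Error is O(h^2); halving h shrinks it by 2^2 = 4.
4×1.2439550286 − 1.2183854477 = 3.7574346667
Divide by 2^2 − 1 = 3.
R = 3.7574346667/3 = 1.2524782222
Gap between inputs: 2.557e-02; correction applied: +0.0085231936.

1.252478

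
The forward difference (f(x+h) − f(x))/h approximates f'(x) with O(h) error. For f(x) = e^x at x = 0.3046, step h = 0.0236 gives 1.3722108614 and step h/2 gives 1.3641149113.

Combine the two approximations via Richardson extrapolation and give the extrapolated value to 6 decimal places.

Error is O(h^1); halving h shrinks it by 2^1 = 2.
2·1.3641149113 = 2.7282298226; subtract 1.3722108614 → 1.3560189612
Divide by 2^1 − 1 = 1.
Extrapolated: 1.3560189612 / 1 = 1.3560189612
Correction |R − A(h/2)| = 8.096e-03; gap |A(h/2) − A(h)| = 8.096e-03.

1.356019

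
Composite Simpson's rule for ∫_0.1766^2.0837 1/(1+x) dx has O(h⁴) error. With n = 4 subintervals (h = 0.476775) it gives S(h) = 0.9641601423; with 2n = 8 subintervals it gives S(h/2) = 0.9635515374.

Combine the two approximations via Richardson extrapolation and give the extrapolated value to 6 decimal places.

0.963511

The method has order 4: 2^4 = 16.
16 × 0.9635515374 = 15.4168245984; 15.4168245984 − 0.9641601423 = 14.4526644561
Extrapolated: 14.4526644561 / 15 = 0.9635109637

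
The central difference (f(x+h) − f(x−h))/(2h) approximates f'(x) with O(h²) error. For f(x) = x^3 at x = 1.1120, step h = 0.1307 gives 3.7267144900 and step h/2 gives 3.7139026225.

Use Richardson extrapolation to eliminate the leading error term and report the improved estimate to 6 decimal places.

r = 2, so 2^r = 4.
A(h/2) − A(h) = 3.7139026225 − 3.7267144900 = -0.0128118675
Correction (A(h/2) − A(h))/(4 − 1) = (-0.0128118675)/3 = -0.0042706225
R = 3.7139026225 − 0.0042706225 = 3.7096320000

3.709632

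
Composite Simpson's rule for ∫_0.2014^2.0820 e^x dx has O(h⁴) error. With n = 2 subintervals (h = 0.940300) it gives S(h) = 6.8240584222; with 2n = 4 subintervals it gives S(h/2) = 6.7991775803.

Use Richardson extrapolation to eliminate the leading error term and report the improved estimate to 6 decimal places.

6.797519

Order 4 gives 2^r = 16 and 2^r − 1 = 15.
A(h/2) − A(h) = 6.7991775803 − 6.8240584222 = -0.0248808419
Divide by 2^4 − 1 = 15: (-0.0248808419)/15 = -0.0016587228
R = 6.7991775803 − 0.0016587228 = 6.7975188575
Gap between inputs: 2.488e-02; correction applied: −0.0016587228.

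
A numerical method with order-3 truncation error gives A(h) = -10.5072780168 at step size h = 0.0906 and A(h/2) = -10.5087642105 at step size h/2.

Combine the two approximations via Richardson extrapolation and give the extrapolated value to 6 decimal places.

Order 3 gives 2^r = 8 and 2^r − 1 = 7.
8*(-10.5087642105) = -84.0701136840; (-84.0701136840) − (-10.5072780168) = -73.5628356672
(-73.5628356672) ÷ 7 = -10.5089765239

-10.508977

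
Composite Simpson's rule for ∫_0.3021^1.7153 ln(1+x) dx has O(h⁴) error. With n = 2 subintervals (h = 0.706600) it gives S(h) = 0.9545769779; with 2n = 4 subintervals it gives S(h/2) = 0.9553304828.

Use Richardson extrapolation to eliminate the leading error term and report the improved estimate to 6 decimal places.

0.955381

The method has order 4: 2^4 = 16.
Weighted: 15.2852877248 − 0.9545769779 = 14.3307107469
Divide by 2^4 − 1 = 15.
14.3307107469 ÷ 15 = 0.9553807165
Shift from A(h/2): +0.0000502337.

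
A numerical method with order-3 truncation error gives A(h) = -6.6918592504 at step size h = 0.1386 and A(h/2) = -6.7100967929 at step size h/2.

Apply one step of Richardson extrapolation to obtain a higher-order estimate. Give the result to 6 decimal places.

With r = 3 the leading error scales as h^3, so the weight is 2^3 = 8.
8 × (-6.7100967929) = -53.6807743432; (-53.6807743432) − (-6.6918592504) = -46.9889150928
Denominator 8 − 1 = 7.
(-46.9889150928) ÷ 7 = -6.7127021561
Gap between inputs: 1.824e-02; correction applied: −0.0026053632.

-6.712702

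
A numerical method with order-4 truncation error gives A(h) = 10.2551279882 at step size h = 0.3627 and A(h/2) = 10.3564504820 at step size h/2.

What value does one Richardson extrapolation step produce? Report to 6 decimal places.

10.363205

Leading term ∝ h^4; use weight 16 = 2^4.
16 × 10.3564504820 = 165.7032077120; subtract 10.2551279882 → 155.4480797238
Denominator 16 − 1 = 15.
Result: 10.3632053149
Shift from A(h/2): +0.0067548329.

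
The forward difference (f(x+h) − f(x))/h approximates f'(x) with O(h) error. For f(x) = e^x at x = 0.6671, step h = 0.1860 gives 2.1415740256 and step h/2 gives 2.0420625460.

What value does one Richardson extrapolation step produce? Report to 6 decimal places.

r = 1, so 2^r = 2.
Top: 2(2.0420625460) − (2.1415740256) = 1.9425510664
R = 1.9425510664/1 = 1.9425510664

1.942551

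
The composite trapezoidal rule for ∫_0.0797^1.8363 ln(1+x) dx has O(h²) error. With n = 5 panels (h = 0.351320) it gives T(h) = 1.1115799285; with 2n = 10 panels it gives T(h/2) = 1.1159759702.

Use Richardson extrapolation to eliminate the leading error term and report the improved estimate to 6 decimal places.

1.117441

With r = 2 the leading error scales as h^2, so the weight is 2^2 = 4.
Difference of the inputs: 1.1159759702 − 1.1115799285 = 0.0043960417
Divide by 2^2 − 1 = 3: 0.0043960417/3 = 0.0014653472
R = 1.1159759702 + 0.0014653472 = 1.1174413174
Shift from A(h/2): +0.0014653472.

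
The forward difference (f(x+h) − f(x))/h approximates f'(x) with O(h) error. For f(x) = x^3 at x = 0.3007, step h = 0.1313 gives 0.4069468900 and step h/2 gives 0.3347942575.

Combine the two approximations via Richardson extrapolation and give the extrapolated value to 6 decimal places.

Error is O(h^1); halving h shrinks it by 2^1 = 2.
2*0.3347942575 = 0.6695885150; 0.6695885150 − 0.4069468900 = 0.2626416250
(2*0.3347942575 − 0.4069468900)/(2 − 1) = 0.2626416250
Gap between inputs: 7.215e-02; correction applied: −0.0721526325.

0.262642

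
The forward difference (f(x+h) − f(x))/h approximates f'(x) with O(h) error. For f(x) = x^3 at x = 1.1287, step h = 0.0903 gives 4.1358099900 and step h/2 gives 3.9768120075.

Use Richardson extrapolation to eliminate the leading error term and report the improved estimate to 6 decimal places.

Error is O(h^1); halving h shrinks it by 2^1 = 2.
2·3.9768120075 = 7.9536240150; subtract 4.1358099900 → 3.8178140250
Divide by 2^1 − 1 = 1.
So the Richardson estimate is 3.8178140250.

3.817814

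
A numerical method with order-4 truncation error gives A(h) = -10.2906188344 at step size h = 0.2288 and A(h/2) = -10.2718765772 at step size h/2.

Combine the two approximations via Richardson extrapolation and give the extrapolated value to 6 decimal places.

-10.270627

Order 4 gives 2^r = 16 and 2^r − 1 = 15.
16*(-10.2718765772) − (-10.2906188344) = -154.0594064008
(16*(-10.2718765772) − (-10.2906188344))/(16 − 1) = -10.2706270934
Shift from A(h/2): +0.0012494838.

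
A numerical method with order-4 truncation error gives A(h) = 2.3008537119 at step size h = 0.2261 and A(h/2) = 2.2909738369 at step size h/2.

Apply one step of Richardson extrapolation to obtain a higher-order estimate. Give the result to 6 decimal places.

2.290315

The method has order 4: 2^4 = 16.
16*2.2909738369 − 2.3008537119 = 34.3547276785
Divide by 2^4 − 1 = 15.
34.3547276785 ÷ 15 = 2.2903151786
Shift from A(h/2): −0.0006586583.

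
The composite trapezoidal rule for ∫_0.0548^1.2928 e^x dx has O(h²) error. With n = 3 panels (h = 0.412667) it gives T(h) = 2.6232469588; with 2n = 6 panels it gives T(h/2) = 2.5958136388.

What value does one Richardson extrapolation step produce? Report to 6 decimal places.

Method order is 2; weight 2^2 = 4.
2^2 × A(h/2) = 10.3832545552; minus A(h) gives 7.7600075964.
Denominator 4 − 1 = 3.
So the Richardson estimate is 2.5866691988.

2.586669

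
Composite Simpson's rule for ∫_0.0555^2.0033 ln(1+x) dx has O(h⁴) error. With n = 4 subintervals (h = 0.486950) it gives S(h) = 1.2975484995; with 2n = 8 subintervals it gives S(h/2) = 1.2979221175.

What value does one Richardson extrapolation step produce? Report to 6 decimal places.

1.297947

Order 4 gives 2^r = 16 and 2^r − 1 = 15.
16×1.2979221175 = 20.7667538800; subtract 1.2975484995 → 19.4692053805
(16×1.2979221175 − 1.2975484995)/(16 − 1) = 1.2979470254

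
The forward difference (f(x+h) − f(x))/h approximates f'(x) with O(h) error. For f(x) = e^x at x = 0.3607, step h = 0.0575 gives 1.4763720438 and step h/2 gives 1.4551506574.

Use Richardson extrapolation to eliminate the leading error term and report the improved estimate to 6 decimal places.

Leading term ∝ h^1; use weight 2 = 2^1.
2 × 1.4551506574 = 2.9103013148; subtract 1.4763720438 → 1.4339292710
Divide by 2^1 − 1 = 1.
So the Richardson estimate is 1.4339292710.

1.433929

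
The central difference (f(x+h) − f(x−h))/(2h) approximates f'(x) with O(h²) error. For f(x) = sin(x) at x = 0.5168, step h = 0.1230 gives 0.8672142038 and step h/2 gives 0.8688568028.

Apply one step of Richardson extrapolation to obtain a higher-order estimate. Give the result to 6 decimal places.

0.869404

With r = 2 the leading error scales as h^2, so the weight is 2^2 = 4.
Top: 4(0.8688568028) − (0.8672142038) = 2.6082130074
Denominator 4 − 1 = 3.
Result: 0.8694043358
Shift from A(h/2): +0.0005475330.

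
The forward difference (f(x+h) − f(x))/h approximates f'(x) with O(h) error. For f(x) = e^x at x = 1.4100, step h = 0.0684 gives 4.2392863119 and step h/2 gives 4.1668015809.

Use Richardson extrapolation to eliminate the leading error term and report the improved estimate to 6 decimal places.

4.094317

With r = 1 the leading error scales as h^1, so the weight is 2^1 = 2.
Difference of the inputs: 4.1668015809 − 4.2392863119 = -0.0724847310
Correction (A(h/2) − A(h))/(2 − 1) = (-0.0724847310)/1 = -0.0724847310
R = 4.1668015809 − 0.0724847310 = 4.0943168499
Shift from A(h/2): −0.0724847310.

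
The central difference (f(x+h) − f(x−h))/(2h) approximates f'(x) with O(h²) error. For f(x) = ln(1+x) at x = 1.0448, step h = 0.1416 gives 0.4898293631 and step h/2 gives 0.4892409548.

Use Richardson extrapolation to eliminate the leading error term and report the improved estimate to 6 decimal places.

0.489045

Method order is 2; weight 2^2 = 4.
4*0.4892409548 − 0.4898293631 = 1.4671344561
1.4671344561 ÷ 3 = 0.4890448187
Gap between inputs: 5.884e-04; correction applied: −0.0001961361.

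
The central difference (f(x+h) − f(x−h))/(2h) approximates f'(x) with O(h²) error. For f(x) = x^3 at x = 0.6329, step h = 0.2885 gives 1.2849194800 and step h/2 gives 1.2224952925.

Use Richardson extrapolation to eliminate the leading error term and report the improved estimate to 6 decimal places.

1.201687

r = 2, so 2^r = 4.
Weighted: 4.8899811700 − 1.2849194800 = 3.6050616900
Denominator 4 − 1 = 3.
So the Richardson estimate is 1.2016872300.
Shift from A(h/2): −0.0208080625.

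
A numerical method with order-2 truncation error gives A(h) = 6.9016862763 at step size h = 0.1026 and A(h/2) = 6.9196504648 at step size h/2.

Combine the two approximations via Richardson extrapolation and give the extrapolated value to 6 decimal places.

Method order is 2; weight 2^2 = 4.
A(h/2) − A(h) = 6.9196504648 − 6.9016862763 = 0.0179641885
Divide by 2^2 − 1 = 3: 0.0179641885/3 = 0.0059880628
R = A(h/2) + (A(h/2) − A(h))/3 = 6.9196504648 + 0.0059880628 = 6.9256385276

6.925639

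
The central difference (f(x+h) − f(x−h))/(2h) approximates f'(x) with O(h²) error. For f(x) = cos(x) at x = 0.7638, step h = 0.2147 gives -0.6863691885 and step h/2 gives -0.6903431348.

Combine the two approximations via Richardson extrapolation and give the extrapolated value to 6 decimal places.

Error is O(h^2); halving h shrinks it by 2^2 = 4.
Top: 4(-0.6903431348) − (-0.6863691885) = -2.0750033507
(4×(-0.6903431348) − (-0.6863691885))/(4 − 1) = -0.6916677836
Shift from A(h/2): −0.0013246488.

-0.691668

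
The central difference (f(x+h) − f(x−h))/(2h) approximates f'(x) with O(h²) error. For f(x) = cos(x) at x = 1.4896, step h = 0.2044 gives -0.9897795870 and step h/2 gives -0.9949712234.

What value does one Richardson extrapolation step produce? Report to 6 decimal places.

r = 2: numerator weight 4, denominator 3.
Top: 4(-0.9949712234) − (-0.9897795870) = -2.9901053066
Divide by 2^2 − 1 = 3.
Result: -0.9967017689

-0.996702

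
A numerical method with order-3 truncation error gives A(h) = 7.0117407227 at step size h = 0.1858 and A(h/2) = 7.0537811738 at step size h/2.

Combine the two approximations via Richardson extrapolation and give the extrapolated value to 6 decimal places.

7.059787

The method has order 3: 2^3 = 8.
Numerator 8·A(h/2) − A(h) = 8·7.0537811738 − 7.0117407227 = 49.4185086677
Divide by 2^3 − 1 = 7.
Result: 7.0597869525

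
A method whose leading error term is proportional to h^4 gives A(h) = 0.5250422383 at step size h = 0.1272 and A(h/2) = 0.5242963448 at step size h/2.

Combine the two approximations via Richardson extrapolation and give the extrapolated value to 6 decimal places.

0.524247

Order 4 gives 2^r = 16 and 2^r − 1 = 15.
2^4×A(h/2) = 8.3887415168; minus A(h) gives 7.8636992785.
7.8636992785 ÷ 15 = 0.5242466186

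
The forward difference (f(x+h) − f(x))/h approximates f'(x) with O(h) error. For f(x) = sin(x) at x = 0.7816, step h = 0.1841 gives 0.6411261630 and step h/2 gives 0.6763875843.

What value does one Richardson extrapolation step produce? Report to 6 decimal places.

Leading term ∝ h^1; use weight 2 = 2^1.
Top: 2(0.6763875843) − (0.6411261630) = 0.7116490056
Denominator 2 − 1 = 1.
Result: 0.7116490056
Gap between inputs: 3.526e-02; correction applied: +0.0352614213.

0.711649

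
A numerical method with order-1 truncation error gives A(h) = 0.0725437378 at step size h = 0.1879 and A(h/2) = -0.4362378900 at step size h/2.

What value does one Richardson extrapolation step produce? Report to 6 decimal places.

-0.945020

r = 1: numerator weight 2, denominator 1.
2 × (-0.4362378900) − 0.0725437378 = -0.9450195178
Divide by 2^1 − 1 = 1.
Extrapolated: (-0.9450195178) / 1 = -0.9450195178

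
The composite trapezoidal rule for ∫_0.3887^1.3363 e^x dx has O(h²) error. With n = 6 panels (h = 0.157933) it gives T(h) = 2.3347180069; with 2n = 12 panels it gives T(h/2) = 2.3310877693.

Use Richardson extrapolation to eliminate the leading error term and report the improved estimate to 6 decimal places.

2.329878

r = 2: numerator weight 4, denominator 3.
Numerator 4·A(h/2) − A(h) = 4·2.3310877693 − 2.3347180069 = 6.9896330703
Extrapolated: 6.9896330703 / 3 = 2.3298776901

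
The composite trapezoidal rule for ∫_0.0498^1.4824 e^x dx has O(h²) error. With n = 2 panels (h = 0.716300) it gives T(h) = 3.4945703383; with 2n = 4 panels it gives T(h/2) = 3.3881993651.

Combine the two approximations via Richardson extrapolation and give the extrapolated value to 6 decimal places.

3.352742

Leading term ∝ h^2; use weight 4 = 2^2.
A(h/2) − A(h) = 3.3881993651 − 3.4945703383 = -0.1063709732
Divide by 2^2 − 1 = 3: (-0.1063709732)/3 = -0.0354569911
R = 3.3881993651 − 0.0354569911 = 3.3527423740
Gap between inputs: 1.064e-01; correction applied: −0.0354569911.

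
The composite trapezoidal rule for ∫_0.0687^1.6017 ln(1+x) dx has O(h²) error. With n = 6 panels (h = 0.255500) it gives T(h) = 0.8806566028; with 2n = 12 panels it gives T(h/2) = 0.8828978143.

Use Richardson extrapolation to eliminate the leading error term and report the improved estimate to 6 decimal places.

0.883645

Order 2 gives 2^r = 4 and 2^r − 1 = 3.
4·0.8828978143 = 3.5315912572; 3.5315912572 − 0.8806566028 = 2.6509346544
Denominator 4 − 1 = 3.
(4·0.8828978143 − 0.8806566028)/(4 − 1) = 0.8836448848
Shift from A(h/2): +0.0007470705.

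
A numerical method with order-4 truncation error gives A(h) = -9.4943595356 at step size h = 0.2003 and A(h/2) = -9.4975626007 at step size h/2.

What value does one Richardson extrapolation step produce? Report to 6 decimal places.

-9.497776

Method order is 4; weight 2^4 = 16.
16 × (-9.4975626007) = -151.9610016112; subtract (-9.4943595356) → -142.4666420756
Divide by 2^4 − 1 = 15.
(16 × (-9.4975626007) − (-9.4943595356))/(16 − 1) = -9.4977761384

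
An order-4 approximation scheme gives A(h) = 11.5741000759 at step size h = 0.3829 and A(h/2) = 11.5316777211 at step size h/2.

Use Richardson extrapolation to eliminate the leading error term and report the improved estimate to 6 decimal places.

11.528850

Method order is 4; weight 2^4 = 16.
Numerator 16*A(h/2) − A(h) = 16*11.5316777211 − 11.5741000759 = 172.9327434617
Denominator 16 − 1 = 15.
Extrapolated: 172.9327434617 / 15 = 11.5288495641
Gap between inputs: 4.242e-02; correction applied: −0.0028281570.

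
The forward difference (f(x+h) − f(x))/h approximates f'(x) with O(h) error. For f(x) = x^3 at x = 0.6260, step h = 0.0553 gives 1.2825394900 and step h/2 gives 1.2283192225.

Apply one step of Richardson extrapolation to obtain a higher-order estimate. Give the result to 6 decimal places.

Method order is 1; weight 2^1 = 2.
2*1.2283192225 = 2.4566384450; 2.4566384450 − 1.2825394900 = 1.1740989550
Divide by 2^1 − 1 = 1.
Extrapolated: 1.1740989550 / 1 = 1.1740989550

1.174099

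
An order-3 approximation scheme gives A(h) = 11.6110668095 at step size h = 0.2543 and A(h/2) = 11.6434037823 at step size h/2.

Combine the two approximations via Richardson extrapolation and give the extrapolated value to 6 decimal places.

11.648023

Method order is 3; weight 2^3 = 8.
A(h/2) − A(h) = 11.6434037823 − 11.6110668095 = 0.0323369728
Correction (A(h/2) − A(h))/(8 − 1) = 0.0323369728/7 = 0.0046195675
R = 11.6434037823 + 0.0046195675 = 11.6480233498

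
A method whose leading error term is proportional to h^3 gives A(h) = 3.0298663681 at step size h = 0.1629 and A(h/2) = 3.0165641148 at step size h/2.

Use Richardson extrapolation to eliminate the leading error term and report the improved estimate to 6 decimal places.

Method order is 3; weight 2^3 = 8.
2^3×A(h/2) = 24.1325129184; minus A(h) gives 21.1026465503.
(8×3.0165641148 − 3.0298663681)/(8 − 1) = 3.0146637929

3.014664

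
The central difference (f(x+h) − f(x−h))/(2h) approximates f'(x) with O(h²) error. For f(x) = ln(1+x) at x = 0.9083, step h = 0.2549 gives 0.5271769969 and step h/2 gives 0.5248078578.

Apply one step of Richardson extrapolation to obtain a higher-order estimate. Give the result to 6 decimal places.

0.524018

r = 2, so 2^r = 4.
4×0.5248078578 = 2.0992314312; subtract 0.5271769969 → 1.5720544343
Extrapolated: 1.5720544343 / 3 = 0.5240181448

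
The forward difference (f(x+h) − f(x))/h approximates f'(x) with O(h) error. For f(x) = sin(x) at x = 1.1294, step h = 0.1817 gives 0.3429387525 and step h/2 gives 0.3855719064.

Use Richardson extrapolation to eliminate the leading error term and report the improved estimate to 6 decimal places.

0.428205

Method order is 1; weight 2^1 = 2.
Difference of the inputs: 0.3855719064 − 0.3429387525 = 0.0426331539
Divide by 2^1 − 1 = 1: 0.0426331539/1 = 0.0426331539
R = 0.3855719064 + 0.0426331539 = 0.4282050603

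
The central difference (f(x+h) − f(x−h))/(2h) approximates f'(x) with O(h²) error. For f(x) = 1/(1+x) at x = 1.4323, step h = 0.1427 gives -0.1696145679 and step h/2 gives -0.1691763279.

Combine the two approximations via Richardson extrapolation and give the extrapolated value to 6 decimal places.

Method order is 2; weight 2^2 = 4.
A(h/2) − A(h) = -0.1691763279 − (-0.1696145679) = 0.0004382400
Correction (A(h/2) − A(h))/(4 − 1) = 0.0004382400/3 = 0.0001460800
R = A(h/2) + (A(h/2) − A(h))/3 = -0.1691763279 + 0.0001460800 = -0.1690302479
Correction |R − A(h/2)| = 1.461e-04; gap |A(h/2) − A(h)| = 4.382e-04.

-0.169030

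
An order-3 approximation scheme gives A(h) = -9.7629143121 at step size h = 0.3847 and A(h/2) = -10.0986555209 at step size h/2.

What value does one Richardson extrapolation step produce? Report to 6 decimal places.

Leading term ∝ h^3; use weight 8 = 2^3.
8*(-10.0986555209) − (-9.7629143121) = -71.0263298551
R = (-71.0263298551)/7 = -10.1466185507

-10.146619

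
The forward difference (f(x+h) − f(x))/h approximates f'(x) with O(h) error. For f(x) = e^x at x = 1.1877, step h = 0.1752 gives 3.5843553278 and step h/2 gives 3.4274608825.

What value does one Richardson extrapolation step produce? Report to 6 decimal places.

With r = 1 the leading error scales as h^1, so the weight is 2^1 = 2.
Numerator 2·A(h/2) − A(h) = 2·3.4274608825 − 3.5843553278 = 3.2705664372
Denominator 2 − 1 = 1.
So the Richardson estimate is 3.2705664372.
Gap between inputs: 1.569e-01; correction applied: −0.1568944453.

3.270566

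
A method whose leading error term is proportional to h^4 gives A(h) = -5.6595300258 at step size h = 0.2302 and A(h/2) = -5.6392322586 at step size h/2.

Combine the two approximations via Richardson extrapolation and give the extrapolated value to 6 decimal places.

-5.637879

Error is O(h^4); halving h shrinks it by 2^4 = 16.
16·(-5.6392322586) − (-5.6595300258) = -84.5681861118
R = (-84.5681861118)/15 = -5.6378790741
Correction |R − A(h/2)| = 1.353e-03; gap |A(h/2) − A(h)| = 2.030e-02.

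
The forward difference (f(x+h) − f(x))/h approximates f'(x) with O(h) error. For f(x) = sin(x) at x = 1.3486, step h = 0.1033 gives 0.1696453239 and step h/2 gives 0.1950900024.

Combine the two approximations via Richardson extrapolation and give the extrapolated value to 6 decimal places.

0.220535

r = 1, so 2^r = 2.
Numerator 2×A(h/2) − A(h) = 2×0.1950900024 − 0.1696453239 = 0.2205346809
Divide by 2^1 − 1 = 1.
0.2205346809 ÷ 1 = 0.2205346809
Shift from A(h/2): +0.0254446785.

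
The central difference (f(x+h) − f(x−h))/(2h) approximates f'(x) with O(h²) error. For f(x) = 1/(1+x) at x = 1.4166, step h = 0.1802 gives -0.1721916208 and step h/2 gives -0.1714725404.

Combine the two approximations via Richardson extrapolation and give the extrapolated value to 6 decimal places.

-0.171233

The method has order 2: 2^2 = 4.
2^2*A(h/2) = -0.6858901616; minus A(h) gives -0.5136985408.
Extrapolated: (-0.5136985408) / 3 = -0.1712328469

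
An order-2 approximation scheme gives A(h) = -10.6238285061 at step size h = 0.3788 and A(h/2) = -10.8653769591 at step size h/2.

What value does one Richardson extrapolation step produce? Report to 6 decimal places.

The method has order 2: 2^2 = 4.
A(h/2) − A(h) = -10.8653769591 − (-10.6238285061) = -0.2415484530
Correction (A(h/2) − A(h))/(4 − 1) = (-0.2415484530)/3 = -0.0805161510
R = A(h/2) + (A(h/2) − A(h))/3 = -10.8653769591 − 0.0805161510 = -10.9458931101
Shift from A(h/2): −0.0805161510.

-10.945893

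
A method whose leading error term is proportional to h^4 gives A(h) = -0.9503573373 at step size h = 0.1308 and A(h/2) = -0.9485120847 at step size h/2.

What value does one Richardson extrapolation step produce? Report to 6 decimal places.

Leading term ∝ h^4; use weight 16 = 2^4.
16·(-0.9485120847) = -15.1761933552; (-15.1761933552) − (-0.9503573373) = -14.2258360179
Denominator 16 − 1 = 15.
(-14.2258360179) ÷ 15 = -0.9483890679
Correction |R − A(h/2)| = 1.230e-04; gap |A(h/2) − A(h)| = 1.845e-03.

-0.948389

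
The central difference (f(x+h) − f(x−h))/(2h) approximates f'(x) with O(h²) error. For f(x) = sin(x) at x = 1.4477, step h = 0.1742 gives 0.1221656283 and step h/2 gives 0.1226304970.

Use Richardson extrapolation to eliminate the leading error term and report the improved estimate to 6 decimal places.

Order 2 gives 2^r = 4 and 2^r − 1 = 3.
Weighted: 0.4905219880 − 0.1221656283 = 0.3683563597
Divide by 2^2 − 1 = 3.
0.3683563597 ÷ 3 = 0.1227854532
Shift from A(h/2): +0.0001549562.

0.122785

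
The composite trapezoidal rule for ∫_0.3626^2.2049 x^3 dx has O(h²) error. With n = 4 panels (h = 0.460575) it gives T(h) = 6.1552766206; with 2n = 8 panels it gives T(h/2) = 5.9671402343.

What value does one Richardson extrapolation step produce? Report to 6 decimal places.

Error is O(h^2); halving h shrinks it by 2^2 = 4.
Top: 4(5.9671402343) − (6.1552766206) = 17.7132843166
Extrapolated: 17.7132843166 / 3 = 5.9044281055
Gap between inputs: 1.881e-01; correction applied: −0.0627121288.

5.904428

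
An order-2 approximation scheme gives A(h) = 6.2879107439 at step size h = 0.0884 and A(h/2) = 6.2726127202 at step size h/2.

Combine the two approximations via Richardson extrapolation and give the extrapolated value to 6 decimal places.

Method order is 2; weight 2^2 = 4.
Numerator 4×A(h/2) − A(h) = 4×6.2726127202 − 6.2879107439 = 18.8025401369
18.8025401369 ÷ 3 = 6.2675133790

6.267513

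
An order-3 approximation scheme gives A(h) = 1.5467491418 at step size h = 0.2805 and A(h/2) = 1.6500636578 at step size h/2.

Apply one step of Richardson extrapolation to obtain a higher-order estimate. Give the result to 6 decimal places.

1.664823

r = 3, so 2^r = 8.
8·1.6500636578 − 1.5467491418 = 11.6537601206
Divide by 2^3 − 1 = 7.
So the Richardson estimate is 1.6648228744.
Shift from A(h/2): +0.0147592166.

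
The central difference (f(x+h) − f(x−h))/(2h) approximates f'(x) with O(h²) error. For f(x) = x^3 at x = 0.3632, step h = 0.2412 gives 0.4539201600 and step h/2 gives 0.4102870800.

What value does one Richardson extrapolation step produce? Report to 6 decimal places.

0.395743

r = 2: numerator weight 4, denominator 3.
Numerator 4 × A(h/2) − A(h) = 4 × 0.4102870800 − 0.4539201600 = 1.1872281600
Extrapolated: 1.1872281600 / 3 = 0.3957427200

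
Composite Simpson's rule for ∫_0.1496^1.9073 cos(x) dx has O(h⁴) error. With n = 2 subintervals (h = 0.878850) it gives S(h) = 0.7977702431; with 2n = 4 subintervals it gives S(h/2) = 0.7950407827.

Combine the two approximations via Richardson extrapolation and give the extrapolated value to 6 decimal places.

Error is O(h^4); halving h shrinks it by 2^4 = 16.
16×0.7950407827 − 0.7977702431 = 11.9228822801
Denominator 16 − 1 = 15.
Result: 0.7948588187

0.794859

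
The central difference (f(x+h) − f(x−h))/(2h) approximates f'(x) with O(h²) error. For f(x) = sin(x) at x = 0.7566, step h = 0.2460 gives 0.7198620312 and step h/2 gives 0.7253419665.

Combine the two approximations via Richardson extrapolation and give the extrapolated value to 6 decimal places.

Method order is 2; weight 2^2 = 4.
4*0.7253419665 − 0.7198620312 = 2.1815058348
Divide by 2^2 − 1 = 3.
R = 2.1815058348/3 = 0.7271686116
Correction |R − A(h/2)| = 1.827e-03; gap |A(h/2) − A(h)| = 5.480e-03.

0.727169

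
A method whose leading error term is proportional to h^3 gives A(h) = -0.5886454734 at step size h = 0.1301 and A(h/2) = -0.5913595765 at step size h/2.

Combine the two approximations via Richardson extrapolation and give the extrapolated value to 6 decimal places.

With r = 3 the leading error scales as h^3, so the weight is 2^3 = 8.
8·(-0.5913595765) − (-0.5886454734) = -4.1422311386
Divide by 2^3 − 1 = 7.
Result: -0.5917473055
Gap between inputs: 2.714e-03; correction applied: −0.0003877290.

-0.591747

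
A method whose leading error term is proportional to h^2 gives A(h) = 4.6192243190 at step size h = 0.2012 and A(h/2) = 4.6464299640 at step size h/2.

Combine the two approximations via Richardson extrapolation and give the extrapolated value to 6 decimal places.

4.655499

r = 2, so 2^r = 4.
Weighted: 18.5857198560 − 4.6192243190 = 13.9664955370
R = 13.9664955370/3 = 4.6554985123
Gap between inputs: 2.721e-02; correction applied: +0.0090685483.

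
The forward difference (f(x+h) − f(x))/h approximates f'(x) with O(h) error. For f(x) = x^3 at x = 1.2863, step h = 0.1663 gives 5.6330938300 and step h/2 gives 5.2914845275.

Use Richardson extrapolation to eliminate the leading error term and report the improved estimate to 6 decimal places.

r = 1: numerator weight 2, denominator 1.
Numerator 2×A(h/2) − A(h) = 2×5.2914845275 − 5.6330938300 = 4.9498752250
Divide by 2^1 − 1 = 1.
Extrapolated: 4.9498752250 / 1 = 4.9498752250
Shift from A(h/2): −0.3416093025.

4.949875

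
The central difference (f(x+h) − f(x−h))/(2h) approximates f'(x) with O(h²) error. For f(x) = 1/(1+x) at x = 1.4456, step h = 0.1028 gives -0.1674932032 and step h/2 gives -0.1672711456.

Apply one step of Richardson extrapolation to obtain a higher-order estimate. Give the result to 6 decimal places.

Method order is 2; weight 2^2 = 4.
4·(-0.1672711456) − (-0.1674932032) = -0.5015913792
Denominator 4 − 1 = 3.
(4·(-0.1672711456) − (-0.1674932032))/(4 − 1) = -0.1671971264
Gap between inputs: 2.221e-04; correction applied: +0.0000740192.

-0.167197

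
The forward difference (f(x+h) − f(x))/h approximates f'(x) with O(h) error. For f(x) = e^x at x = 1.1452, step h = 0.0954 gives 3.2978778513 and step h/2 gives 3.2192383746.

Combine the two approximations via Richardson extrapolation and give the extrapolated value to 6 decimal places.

3.140599

With r = 1 the leading error scales as h^1, so the weight is 2^1 = 2.
2×3.2192383746 = 6.4384767492; 6.4384767492 − 3.2978778513 = 3.1405988979
Divide by 2^1 − 1 = 1.
Result: 3.1405988979
Gap between inputs: 7.864e-02; correction applied: −0.0786394767.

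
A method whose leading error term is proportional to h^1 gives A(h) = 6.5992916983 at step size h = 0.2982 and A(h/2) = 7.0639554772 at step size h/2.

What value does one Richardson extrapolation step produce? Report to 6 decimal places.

7.528619

With r = 1 the leading error scales as h^1, so the weight is 2^1 = 2.
Top: 2(7.0639554772) − (6.5992916983) = 7.5286192561
Divide by 2^1 − 1 = 1.
So the Richardson estimate is 7.5286192561.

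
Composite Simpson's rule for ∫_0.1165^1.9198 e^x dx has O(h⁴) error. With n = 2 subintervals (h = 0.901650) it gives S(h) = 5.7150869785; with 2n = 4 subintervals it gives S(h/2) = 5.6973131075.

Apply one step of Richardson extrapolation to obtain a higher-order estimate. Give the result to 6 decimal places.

5.696128

Method order is 4; weight 2^4 = 16.
Top: 16(5.6973131075) − (5.7150869785) = 85.4419227415
Denominator 16 − 1 = 15.
So the Richardson estimate is 5.6961281828.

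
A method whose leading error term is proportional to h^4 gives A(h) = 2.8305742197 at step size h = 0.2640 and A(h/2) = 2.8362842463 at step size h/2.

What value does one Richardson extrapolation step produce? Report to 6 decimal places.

Method order is 4; weight 2^4 = 16.
Difference of the inputs: 2.8362842463 − 2.8305742197 = 0.0057100266
Divide by 2^4 − 1 = 15: 0.0057100266/15 = 0.0003806684
R = 2.8362842463 + 0.0003806684 = 2.8366649147

2.836665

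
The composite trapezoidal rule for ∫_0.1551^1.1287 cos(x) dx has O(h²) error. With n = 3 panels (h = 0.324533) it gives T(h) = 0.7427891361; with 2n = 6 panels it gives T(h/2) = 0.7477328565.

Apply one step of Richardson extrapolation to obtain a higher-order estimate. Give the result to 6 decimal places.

0.749381

Order 2 gives 2^r = 4 and 2^r − 1 = 3.
4 × 0.7477328565 = 2.9909314260; 2.9909314260 − 0.7427891361 = 2.2481422899
R = 2.2481422899/3 = 0.7493807633
Correction |R − A(h/2)| = 1.648e-03; gap |A(h/2) − A(h)| = 4.944e-03.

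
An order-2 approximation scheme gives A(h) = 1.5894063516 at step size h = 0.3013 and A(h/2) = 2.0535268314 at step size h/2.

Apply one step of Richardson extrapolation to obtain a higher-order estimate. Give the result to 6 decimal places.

Leading term ∝ h^2; use weight 4 = 2^2.
4*2.0535268314 = 8.2141073256; subtract 1.5894063516 → 6.6247009740
Divide by 2^2 − 1 = 3.
(4*2.0535268314 − 1.5894063516)/(4 − 1) = 2.2082336580

2.208234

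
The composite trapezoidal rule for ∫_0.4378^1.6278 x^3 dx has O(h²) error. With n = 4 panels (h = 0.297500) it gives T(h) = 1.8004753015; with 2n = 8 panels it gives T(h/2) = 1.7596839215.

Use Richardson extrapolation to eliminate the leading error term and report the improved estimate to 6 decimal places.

1.746087

Order 2 gives 2^r = 4 and 2^r − 1 = 3.
Difference of the inputs: 1.7596839215 − 1.8004753015 = -0.0407913800
Divide by 2^2 − 1 = 3: (-0.0407913800)/3 = -0.0135971267
R = 1.7596839215 − 0.0135971267 = 1.7460867948
Correction |R − A(h/2)| = 1.360e-02; gap |A(h/2) − A(h)| = 4.079e-02.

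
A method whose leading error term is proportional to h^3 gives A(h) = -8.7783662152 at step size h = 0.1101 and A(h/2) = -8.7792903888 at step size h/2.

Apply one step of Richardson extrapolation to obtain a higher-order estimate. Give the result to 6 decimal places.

-8.779422

Method order is 3; weight 2^3 = 8.
Numerator 8 × A(h/2) − A(h) = 8 × (-8.7792903888) − (-8.7783662152) = -61.4559568952
(-61.4559568952) ÷ 7 = -8.7794224136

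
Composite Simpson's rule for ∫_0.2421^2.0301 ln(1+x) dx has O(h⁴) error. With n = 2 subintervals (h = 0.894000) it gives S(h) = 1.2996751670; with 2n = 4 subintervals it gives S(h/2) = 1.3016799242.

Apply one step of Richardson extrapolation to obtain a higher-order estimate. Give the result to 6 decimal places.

Order 4 gives 2^r = 16 and 2^r − 1 = 15.
2^4 × A(h/2) = 20.8268787872; minus A(h) gives 19.5272036202.
(16 × 1.3016799242 − 1.2996751670)/(16 − 1) = 1.3018135747

1.301814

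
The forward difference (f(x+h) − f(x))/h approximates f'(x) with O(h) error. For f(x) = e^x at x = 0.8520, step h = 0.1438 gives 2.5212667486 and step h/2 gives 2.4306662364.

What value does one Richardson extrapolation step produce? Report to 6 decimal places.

r = 1: numerator weight 2, denominator 1.
Difference of the inputs: 2.4306662364 − 2.5212667486 = -0.0906005122
Divide by 2^1 − 1 = 1: (-0.0906005122)/1 = -0.0906005122
R = 2.4306662364 − 0.0906005122 = 2.3400657242
Gap between inputs: 9.060e-02; correction applied: −0.0906005122.

2.340066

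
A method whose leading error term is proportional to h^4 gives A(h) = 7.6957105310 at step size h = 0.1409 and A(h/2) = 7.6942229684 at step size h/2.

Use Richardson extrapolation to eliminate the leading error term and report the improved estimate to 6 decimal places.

7.694124

Leading term ∝ h^4; use weight 16 = 2^4.
Difference of the inputs: 7.6942229684 − 7.6957105310 = -0.0014875626
Correction (A(h/2) − A(h))/(16 − 1) = (-0.0014875626)/15 = -0.0000991708
R = A(h/2) + (A(h/2) − A(h))/15 = 7.6942229684 − 0.0000991708 = 7.6941237976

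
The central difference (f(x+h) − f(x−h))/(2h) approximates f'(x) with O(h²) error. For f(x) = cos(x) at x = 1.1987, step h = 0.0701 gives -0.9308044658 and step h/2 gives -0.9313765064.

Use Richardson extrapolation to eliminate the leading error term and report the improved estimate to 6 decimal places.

Error is O(h^2); halving h shrinks it by 2^2 = 4.
4*(-0.9313765064) − (-0.9308044658) = -2.7947015598
Denominator 4 − 1 = 3.
So the Richardson estimate is -0.9315671866.

-0.931567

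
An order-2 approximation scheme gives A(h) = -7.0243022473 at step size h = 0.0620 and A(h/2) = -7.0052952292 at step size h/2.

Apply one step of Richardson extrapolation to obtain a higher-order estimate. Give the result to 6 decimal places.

Error is O(h^2); halving h shrinks it by 2^2 = 4.
Numerator 4 × A(h/2) − A(h) = 4 × (-7.0052952292) − (-7.0243022473) = -20.9968786695
(4 × (-7.0052952292) − (-7.0243022473))/(4 − 1) = -6.9989595565
Correction |R − A(h/2)| = 6.336e-03; gap |A(h/2) − A(h)| = 1.901e-02.

-6.998960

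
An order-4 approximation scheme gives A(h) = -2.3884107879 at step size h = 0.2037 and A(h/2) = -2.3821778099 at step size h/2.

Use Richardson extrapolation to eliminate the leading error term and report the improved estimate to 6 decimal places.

The method has order 4: 2^4 = 16.
16×(-2.3821778099) − (-2.3884107879) = -35.7264341705
(-35.7264341705) ÷ 15 = -2.3817622780

-2.381762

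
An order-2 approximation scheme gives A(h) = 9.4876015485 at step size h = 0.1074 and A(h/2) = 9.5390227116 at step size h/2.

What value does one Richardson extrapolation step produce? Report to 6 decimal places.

9.556163

Error is O(h^2); halving h shrinks it by 2^2 = 4.
Numerator 4×A(h/2) − A(h) = 4×9.5390227116 − 9.4876015485 = 28.6684892979
R = 28.6684892979/3 = 9.5561630993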